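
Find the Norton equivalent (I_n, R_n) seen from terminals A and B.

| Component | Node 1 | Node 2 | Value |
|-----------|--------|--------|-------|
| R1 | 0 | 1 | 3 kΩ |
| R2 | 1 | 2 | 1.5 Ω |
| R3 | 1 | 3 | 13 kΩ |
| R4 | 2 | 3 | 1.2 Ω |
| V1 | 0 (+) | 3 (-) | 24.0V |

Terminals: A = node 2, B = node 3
Find the Thévenin equivalent first; then I_n = V_th/R_th and R_n = R_th.
Step 1 — V_th is the open-circuit voltage V_A - V_B (nothing connected across the terminals).
Nodal analysis, taking node 3 as the 0 V reference.
Source V1 fixes V_0 = 24 V.
KCL at each unknown node (sum of currents leaving = 0; resistances in Ω):
  Node 1: (V_1 - 24)/3000 + (V_1 - V_2)/1.5 + (V_1 - 0)/13000 = 0
  Node 2: (V_2 - V_1)/1.5 + (V_2 - 0)/1.2 = 0
Collecting terms (coefficients in siemens):
  0.6671·V_1 - 0.6667·V_2 = 0.008
  1.5·V_2 - 0.6667·V_1 = 0
Determinant D = (0.6671)(1.5) - (-0.6667)(-0.6667) = 0.5562
V_1 = [(0.008)(1.5) - (-0.6667)(0)]/D = 0.02158 V
V_2 = [(0.6671)(0) - (0.008)(-0.6667)]/D = 0.009589 V
V_th = V_2 - V_3 = 0.009589 - 0 = 0.009589 V
Step 2 — R_th: zero the source — replace V1 by a short circuit (node 3 merges into node 0) — and find the resistance seen between A (node 2) and B (node 0).
Reduce the network between node 2 (A) and node 0 (B) by series/parallel combination:
  Rp1 = R1 ‖ R3 (parallel, both between nodes 0 and 1) = 1/(1/3000 + 1/13000) = 2438 Ω
  Rs1 = R2 + Rp1 (series, joined only at node 1) = 1.5 + 2438 = 2439 Ω
  Rp2 = R4 ‖ Rs1 (parallel, both between nodes 0 and 2) = 1/(1/1.2 + 1/2439) = 1.199 Ω
R_th = 1.199 Ω
I_n = V_th/R_th = 0.009589/1.199 = 0.007995 A, and R_n = R_th = 1.199 Ω

Final answer: I_n = 0.007995 A, R_n = 1.199 Ω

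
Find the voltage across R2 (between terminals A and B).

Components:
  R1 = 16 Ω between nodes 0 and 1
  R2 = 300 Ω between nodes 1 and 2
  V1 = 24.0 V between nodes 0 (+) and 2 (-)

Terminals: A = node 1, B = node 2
R1 and R2 are in series across V1 (node 0 → node 1 → node 2), and the output A–B is taken across R2, so this is a voltage divider.
Series current: I = V1/(R1 + R2) = 24/(16 + 300) = 24/316 = 0.07595 A
V_R2 = I × R2 = V1 × R2/(R1 + R2) = 24 × 300/316 = 22.78 V

Final answer: 22.78 V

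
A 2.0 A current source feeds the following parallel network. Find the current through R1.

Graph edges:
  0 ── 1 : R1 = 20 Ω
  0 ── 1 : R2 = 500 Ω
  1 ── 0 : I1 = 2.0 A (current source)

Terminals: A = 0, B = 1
All resistors sit directly between nodes 0 and 1, so they are in parallel and share one voltage V; the full source current 2 A splits among them.
1/R_par = 1/20 + 1/500 = 0.052 S  =>  R_par = 19.23 Ω
V = I × R_par = 2 × 19.23 = 38.46 V
I_R1 = V/R1 = 38.46/20 = 1.923 A

Final answer: 1.923 A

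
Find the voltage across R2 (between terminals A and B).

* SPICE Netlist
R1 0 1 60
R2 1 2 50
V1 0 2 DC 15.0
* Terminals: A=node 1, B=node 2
R1 and R2 are in series across V1 (node 0 → node 1 → node 2), and the output A–B is taken across R2, so this is a voltage divider.
Series current: I = V1/(R1 + R2) = 15/(60 + 50) = 15/110 = 0.1364 A
V_R2 = I × R2 = V1 × R2/(R1 + R2) = 15 × 50/110 = 6.818 V

Final answer: 6.818 V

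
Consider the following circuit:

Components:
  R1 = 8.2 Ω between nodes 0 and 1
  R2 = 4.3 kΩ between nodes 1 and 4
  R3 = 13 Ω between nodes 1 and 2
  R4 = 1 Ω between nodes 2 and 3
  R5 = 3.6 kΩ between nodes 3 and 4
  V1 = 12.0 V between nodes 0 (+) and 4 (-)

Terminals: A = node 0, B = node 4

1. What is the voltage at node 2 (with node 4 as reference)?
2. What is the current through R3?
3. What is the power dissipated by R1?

Nodal analysis, taking node 4 as the 0 V reference.
Source V1 fixes V_0 = 12 V.
KCL at each unknown node (sum of currents leaving = 0; resistances in Ω):
  Node 1: (V_1 - 12)/8.2 + (V_1 - 0)/4300 + (V_1 - V_2)/13 = 0
  Node 2: (V_2 - V_1)/13 + (V_2 - V_3)/1 = 0
  Node 3: (V_3 - V_2)/1 + (V_3 - 0)/3600 = 0
Collecting terms (coefficients in siemens):
  0.1991·V_1 - 0.07692·V_2 = 1.463
  1.077·V_2 - 0.07692·V_1 - 1·V_3 = 0
  1·V_3 - 1·V_2 = 0
Solving these 3 simultaneous equations (Gaussian elimination) gives:
  V_1 = 11.95 V, V_2 = 11.91 V, V_3 = 11.9 V
Part 1:
  Read off the nodal solution: V_2 = 11.91 V
Part 2:
  I_R3 = (V_1 - V_2)/R3 = (11.95 - 11.91)/13 = 0.003307 A
  Magnitude: I_R3 = 0.003307 A
Part 3:
  I_R1 = (V_0 - V_1)/R1 = (12 - 11.95)/8.2 = 0.006086 A
  P_R1 = I_R1² × R1 = (0.006086)² × 8.2 = 0.0003037 W

Final answers:
1. V_2 = 11.91 V
2. I_R3 = 0.003307 A
3. P_R1 = 0.0003037 W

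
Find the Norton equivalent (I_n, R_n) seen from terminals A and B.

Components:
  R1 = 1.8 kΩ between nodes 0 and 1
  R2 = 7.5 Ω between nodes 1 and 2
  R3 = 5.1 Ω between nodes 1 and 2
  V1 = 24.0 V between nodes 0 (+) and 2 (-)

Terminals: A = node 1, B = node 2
Find the Thévenin equivalent first; then I_n = V_th/R_th and R_n = R_th.
Step 1 — V_th is the open-circuit voltage V_A - V_B (nothing connected across the terminals).
Nodal analysis, taking node 2 as the 0 V reference.
Source V1 fixes V_0 = 24 V.
KCL at each unknown node (sum of currents leaving = 0; resistances in Ω):
  Node 1: (V_1 - 24)/1800 + (V_1 - 0)/7.5 + (V_1 - 0)/5.1 = 0
Collecting terms: 0.33 × V_1 = 0.01333  =>  V_1 = 0.04041 V
V_th = V_1 - V_2 = 0.04041 - 0 = 0.04041 V
Step 2 — R_th: zero the source — replace V1 by a short circuit (node 2 merges into node 0) — and find the resistance seen between A (node 1) and B (node 0).
Reduce the network between node 1 (A) and node 0 (B) by series/parallel combination:
  Rp1 = R1 ‖ R2 ‖ R3 (parallel, all between nodes 0 and 1) = 1/(1/1800 + 1/7.5 + 1/5.1) = 3.031 Ω
R_th = 3.031 Ω
I_n = V_th/R_th = 0.04041/3.031 = 0.01333 A, and R_n = R_th = 3.031 Ω

Final answer: I_n = 0.01333 A, R_n = 3.031 Ω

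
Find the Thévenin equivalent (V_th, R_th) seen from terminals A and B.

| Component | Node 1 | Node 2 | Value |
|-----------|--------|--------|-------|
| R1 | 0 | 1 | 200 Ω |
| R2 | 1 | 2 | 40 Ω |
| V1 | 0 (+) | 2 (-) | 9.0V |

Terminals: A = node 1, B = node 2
Step 1 — V_th is the open-circuit voltage V_A - V_B (nothing connected across the terminals).
Nodal analysis, taking node 2 as the 0 V reference.
Source V1 fixes V_0 = 9 V.
KCL at each unknown node (sum of currents leaving = 0; resistances in Ω):
  Node 1: (V_1 - 9)/200 + (V_1 - 0)/40 = 0
Collecting terms: 0.03 × V_1 = 0.045  =>  V_1 = 1.5 V
V_th = V_1 - V_2 = 1.5 - 0 = 1.5 V
Step 2 — R_th: zero the source — replace V1 by a short circuit (node 2 merges into node 0) — and find the resistance seen between A (node 1) and B (node 0).
Reduce the network between node 1 (A) and node 0 (B) by series/parallel combination:
  Rp1 = R1 ‖ R2 (parallel, both between nodes 0 and 1) = 1/(1/200 + 1/40) = 33.33 Ω
R_th = 33.33 Ω

Final answer: V_th = 1.5 V, R_th = 33.33 Ω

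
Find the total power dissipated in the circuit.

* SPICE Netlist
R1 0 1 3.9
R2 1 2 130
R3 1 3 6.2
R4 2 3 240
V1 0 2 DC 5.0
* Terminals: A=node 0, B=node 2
Nodal analysis, taking node 2 as the 0 V reference.
Source V1 fixes V_0 = 5 V.
KCL at each unknown node (sum of currents leaving = 0; resistances in Ω):
  Node 1: (V_1 - 5)/3.9 + (V_1 - 0)/130 + (V_1 - V_3)/6.2 = 0
  Node 3: (V_3 - V_1)/6.2 + (V_3 - 0)/240 = 0
Collecting terms (coefficients in siemens):
  0.4254·V_1 - 0.1613·V_3 = 1.282
  0.1655·V_3 - 0.1613·V_1 = 0
Determinant D = (0.4254)(0.1655) - (-0.1613)(-0.1613) = 0.04437
V_1 = [(1.282)(0.1655) - (-0.1613)(0)]/D = 4.781 V
V_3 = [(0.4254)(0) - (1.282)(-0.1613)]/D = 4.66 V
Power in each resistor, P = (ΔV)²/R:
  P_R1 = (5 - 4.781)²/3.9 = 0.01232 W
  P_R2 = (4.781 - 0)²/130 = 0.1758 W
  P_R3 = (4.781 - 4.66)²/6.2 = 0.002338 W
  P_R4 = (0 - 4.66)²/240 = 0.0905 W
P_total = P_R1 + P_R2 + P_R3 + P_R4 = 0.281 W

Final answer: 0.281 W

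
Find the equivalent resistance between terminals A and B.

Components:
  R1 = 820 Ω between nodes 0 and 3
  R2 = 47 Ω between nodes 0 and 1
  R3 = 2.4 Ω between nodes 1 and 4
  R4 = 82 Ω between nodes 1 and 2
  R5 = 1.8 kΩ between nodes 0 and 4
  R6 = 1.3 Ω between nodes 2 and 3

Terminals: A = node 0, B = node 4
Reduce the network between node 0 (A) and node 4 (B) by series/parallel combination:
  Rs1 = R4 + R6 (series, joined only at node 2) = 82 + 1.3 = 83.3 Ω
  Rs2 = R1 + Rs1 (series, joined only at node 3) = 820 + 83.3 = 903.3 Ω
  Rp1 = R2 ‖ Rs2 (parallel, both between nodes 0 and 1) = 1/(1/47 + 1/903.3) = 44.68 Ω
  Rs3 = R3 + Rp1 (series, joined only at node 1) = 2.4 + 44.68 = 47.08 Ω
  Rp2 = R5 ‖ Rs3 (parallel, both between nodes 0 and 4) = 1/(1/1800 + 1/47.08) = 45.88 Ω
R_eq = 45.88 Ω

Final answer: 45.88 Ω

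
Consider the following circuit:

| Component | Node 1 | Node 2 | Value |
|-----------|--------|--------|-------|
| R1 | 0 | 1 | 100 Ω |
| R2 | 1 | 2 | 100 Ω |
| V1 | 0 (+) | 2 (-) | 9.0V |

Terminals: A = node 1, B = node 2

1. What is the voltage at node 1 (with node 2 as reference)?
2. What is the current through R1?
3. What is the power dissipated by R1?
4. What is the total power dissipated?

Nodal analysis, taking node 2 as the 0 V reference.
Source V1 fixes V_0 = 9 V.
KCL at each unknown node (sum of currents leaving = 0; resistances in Ω):
  Node 1: (V_1 - 9)/100 + (V_1 - 0)/100 = 0
Collecting terms: 0.02 × V_1 = 0.09  =>  V_1 = 4.5 V
Part 1:
  Read off the nodal solution: V_1 = 4.5 V
Part 2:
  I_R1 = (V_0 - V_1)/R1 = (9 - 4.5)/100 = 0.045 A
  Magnitude: I_R1 = 0.045 A
Part 3:
  I_R1 = (V_0 - V_1)/R1 = (9 - 4.5)/100 = 0.045 A
  P_R1 = I_R1² × R1 = (0.045)² × 100 = 0.2025 W
Part 4:
  Power in each resistor, P = (ΔV)²/R:
    P_R1 = (9 - 4.5)²/100 = 0.2025 W
    P_R2 = (4.5 - 0)²/100 = 0.2025 W
  P_total = P_R1 + P_R2 = 0.405 W

Final answers:
1. V_1 = 4.5 V
2. I_R1 = 0.045 A
3. P_R1 = 0.2025 W
4. P_total = 0.405 W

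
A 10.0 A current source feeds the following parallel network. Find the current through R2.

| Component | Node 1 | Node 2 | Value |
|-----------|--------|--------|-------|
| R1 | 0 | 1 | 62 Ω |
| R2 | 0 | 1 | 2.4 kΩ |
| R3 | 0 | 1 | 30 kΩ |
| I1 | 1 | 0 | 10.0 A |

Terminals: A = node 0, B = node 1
All resistors sit directly between nodes 0 and 1, so they are in parallel and share one voltage V; the full source current 10 A splits among them.
1/R_par = 1/62 + 1/2400 + 1/30000 = 0.01658 S  =>  R_par = 60.32 Ω
V = I × R_par = 10 × 60.32 = 603.2 V
I_R2 = V/R2 = 603.2/2400 = 0.2513 A

Final answer: 0.2513 A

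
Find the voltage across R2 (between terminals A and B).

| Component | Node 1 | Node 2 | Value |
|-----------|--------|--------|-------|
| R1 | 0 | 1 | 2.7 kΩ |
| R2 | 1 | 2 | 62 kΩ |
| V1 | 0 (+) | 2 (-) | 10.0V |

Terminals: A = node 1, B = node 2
R1 and R2 are in series across V1 (node 0 → node 1 → node 2), and the output A–B is taken across R2, so this is a voltage divider.
Series current: I = V1/(R1 + R2) = 10/(2700 + 62000) = 10/64700 = 0.0001546 A
V_R2 = I × R2 = V1 × R2/(R1 + R2) = 10 × 62000/64700 = 9.583 V

Final answer: 9.583 V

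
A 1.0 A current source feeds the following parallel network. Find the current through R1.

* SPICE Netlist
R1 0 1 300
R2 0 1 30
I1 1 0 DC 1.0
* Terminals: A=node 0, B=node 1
All resistors sit directly between nodes 0 and 1, so they are in parallel and share one voltage V; the full source current 1 A splits among them.
1/R_par = 1/300 + 1/30 = 0.03667 S  =>  R_par = 27.27 Ω
V = I × R_par = 1 × 27.27 = 27.27 V
I_R1 = V/R1 = 27.27/300 = 0.09091 A

Final answer: 0.09091 A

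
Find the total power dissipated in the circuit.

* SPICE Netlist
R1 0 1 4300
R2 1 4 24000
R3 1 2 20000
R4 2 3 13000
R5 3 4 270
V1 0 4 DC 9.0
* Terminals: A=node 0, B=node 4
Nodal analysis, taking node 4 as the 0 V reference.
Source V1 fixes V_0 = 9 V.
KCL at each unknown node (sum of currents leaving = 0; resistances in Ω):
  Node 1: (V_1 - 9)/4300 + (V_1 - 0)/24000 + (V_1 - V_2)/20000 = 0
  Node 2: (V_2 - V_1)/20000 + (V_2 - V_3)/13000 = 0
  Node 3: (V_3 - V_2)/13000 + (V_3 - 0)/270 = 0
Collecting terms (coefficients in siemens):
  0.0003242·V_1 - 0.00005·V_2 = 0.002093
  0.0001269·V_2 - 0.00005·V_1 - 0.00007692·V_3 = 0
  0.003781·V_3 - 0.00007692·V_2 = 0
Solving these 3 simultaneous equations (Gaussian elimination) gives:
  V_1 = 6.879 V, V_2 = 2.744 V, V_3 = 0.05582 V
Power in each resistor, P = (ΔV)²/R:
  P_R1 = (9 - 6.879)²/4300 = 0.001047 W
  P_R2 = (6.879 - 0)²/24000 = 0.001971 W
  P_R3 = (6.879 - 2.744)²/20000 = 0.0008549 W
  P_R4 = (2.744 - 0.05582)²/13000 = 0.0005557 W
  P_R5 = (0.05582 - 0)²/270 = 0.00001154 W
P_total = P_R1 + P_R2 + P_R3 + P_R4 + P_R5 = 0.00444 W

Final answer: 0.00444 W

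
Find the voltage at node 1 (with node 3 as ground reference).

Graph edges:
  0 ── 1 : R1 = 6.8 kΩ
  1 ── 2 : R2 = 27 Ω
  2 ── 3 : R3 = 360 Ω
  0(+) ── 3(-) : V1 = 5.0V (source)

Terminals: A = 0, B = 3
Nodal analysis, taking node 3 as the 0 V reference.
Source V1 fixes V_0 = 5 V.
KCL at each unknown node (sum of currents leaving = 0; resistances in Ω):
  Node 1: (V_1 - 5)/6800 + (V_1 - V_2)/27 = 0
  Node 2: (V_2 - V_1)/27 + (V_2 - 0)/360 = 0
Collecting terms (coefficients in siemens):
  0.03718·V_1 - 0.03704·V_2 = 0.0007353
  0.03981·V_2 - 0.03704·V_1 = 0
Determinant D = (0.03718)(0.03981) - (-0.03704)(-0.03704) = 0.0001087
V_1 = [(0.0007353)(0.03981) - (-0.03704)(0)]/D = 0.2692 V
V_2 = [(0.03718)(0) - (0.0007353)(-0.03704)]/D = 0.2505 V
The requested potential is V_1 = 0.2692 V.

Final answer: V_1 = 0.2692 V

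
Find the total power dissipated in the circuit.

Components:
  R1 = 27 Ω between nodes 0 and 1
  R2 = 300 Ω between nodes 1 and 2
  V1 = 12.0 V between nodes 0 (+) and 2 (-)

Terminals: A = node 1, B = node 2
Nodal analysis, taking node 2 as the 0 V reference.
Source V1 fixes V_0 = 12 V.
KCL at each unknown node (sum of currents leaving = 0; resistances in Ω):
  Node 1: (V_1 - 12)/27 + (V_1 - 0)/300 = 0
Collecting terms: 0.04037 × V_1 = 0.4444  =>  V_1 = 11.01 V
Power in each resistor, P = (ΔV)²/R:
  P_R1 = (12 - 11.01)²/27 = 0.03636 W
  P_R2 = (11.01 - 0)²/300 = 0.404 W
P_total = P_R1 + P_R2 = 0.4404 W

Final answer: 0.4404 W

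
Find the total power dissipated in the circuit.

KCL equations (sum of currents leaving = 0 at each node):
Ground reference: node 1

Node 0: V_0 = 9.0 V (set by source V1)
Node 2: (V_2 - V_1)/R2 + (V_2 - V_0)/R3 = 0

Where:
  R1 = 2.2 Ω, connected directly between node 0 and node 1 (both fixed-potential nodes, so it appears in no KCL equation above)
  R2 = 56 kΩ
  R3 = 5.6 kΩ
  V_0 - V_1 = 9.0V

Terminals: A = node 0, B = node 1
Nodal analysis, taking node 1 as the 0 V reference.
Source V1 fixes V_0 = 9 V.
KCL at each unknown node (sum of currents leaving = 0; resistances in Ω):
  Node 2: (V_2 - 0)/56000 + (V_2 - 9)/5600 = 0
Collecting terms: 0.0001964 × V_2 = 0.001607  =>  V_2 = 8.182 V
Power in each resistor, P = (ΔV)²/R:
  P_R1 = (9 - 0)²/2.2 = 36.82 W
  P_R2 = (0 - 8.182)²/56000 = 0.001195 W
  P_R3 = (9 - 8.182)²/5600 = 0.0001195 W
P_total = P_R1 + P_R2 + P_R3 = 36.82 W

Final answer: 36.82 W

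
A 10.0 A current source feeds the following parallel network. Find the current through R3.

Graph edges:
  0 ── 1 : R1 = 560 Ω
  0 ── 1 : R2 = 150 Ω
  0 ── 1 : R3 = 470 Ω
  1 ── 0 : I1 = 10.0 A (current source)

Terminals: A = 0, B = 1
All resistors sit directly between nodes 0 and 1, so they are in parallel and share one voltage V; the full source current 10 A splits among them.
1/R_par = 1/560 + 1/150 + 1/470 = 0.01058 S  =>  R_par = 94.52 Ω
V = I × R_par = 10 × 94.52 = 945.2 V
I_R3 = V/R3 = 945.2/470 = 2.011 A

Final answer: 2.011 A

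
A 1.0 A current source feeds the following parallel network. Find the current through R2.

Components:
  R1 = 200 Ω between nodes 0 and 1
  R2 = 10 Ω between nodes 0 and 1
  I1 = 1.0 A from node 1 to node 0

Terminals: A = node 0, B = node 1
All resistors sit directly between nodes 0 and 1, so they are in parallel and share one voltage V; the full source current 1 A splits among them.
1/R_par = 1/200 + 1/10 = 0.105 S  =>  R_par = 9.524 Ω
V = I × R_par = 1 × 9.524 = 9.524 V
I_R2 = V/R2 = 9.524/10 = 0.9524 A

Final answer: 0.9524 A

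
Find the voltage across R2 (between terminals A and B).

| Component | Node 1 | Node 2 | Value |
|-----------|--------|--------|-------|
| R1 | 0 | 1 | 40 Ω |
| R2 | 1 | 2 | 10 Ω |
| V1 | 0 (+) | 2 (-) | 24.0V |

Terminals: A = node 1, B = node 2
R1 and R2 are in series across V1 (node 0 → node 1 → node 2), and the output A–B is taken across R2, so this is a voltage divider.
Series current: I = V1/(R1 + R2) = 24/(40 + 10) = 24/50 = 0.48 A
V_R2 = I × R2 = V1 × R2/(R1 + R2) = 24 × 10/50 = 4.8 V

Final answer: 4.8 V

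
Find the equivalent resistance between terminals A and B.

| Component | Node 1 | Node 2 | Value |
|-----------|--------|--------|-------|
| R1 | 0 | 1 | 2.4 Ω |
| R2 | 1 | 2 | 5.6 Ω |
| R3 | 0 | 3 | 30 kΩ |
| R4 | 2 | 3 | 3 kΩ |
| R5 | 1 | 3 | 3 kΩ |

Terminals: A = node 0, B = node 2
The network is not a plain series/parallel combination. Inject a 1 A test current into terminal A (node 0) and return it from terminal B (node 2); then R_eq = V_A / (1 A).
Nodal analysis, taking node 2 as the 0 V reference.
Current source I_test pushes 1 A into node 0 and draws it out of node 2.
KCL at each unknown node (sum of currents leaving = 0; resistances in Ω):
  Node 0: (V_0 - V_1)/2.4 + (V_0 - V_3)/30000 - 1 = 0
  Node 1: (V_1 - V_0)/2.4 + (V_1 - 0)/5.6 + (V_1 - V_3)/3000 = 0
  Node 3: (V_3 - V_0)/30000 + (V_3 - V_1)/3000 + (V_3 - 0)/3000 = 0
Collecting terms (coefficients in siemens):
  0.4167·V_0 - 0.4167·V_1 - 0.00003333·V_3 = 1
  0.5956·V_1 - 0.4167·V_0 - 0.0003333·V_3 = 0
  0.0007·V_3 - 0.00003333·V_0 - 0.0003333·V_1 = 0
Solving these 3 simultaneous equations (Gaussian elimination) gives:
  V_0 = 7.994 V, V_1 = 5.594 V, V_3 = 3.045 V
R_eq = V_0 / 1 A = 7.994 Ω

Final answer: 7.994 Ω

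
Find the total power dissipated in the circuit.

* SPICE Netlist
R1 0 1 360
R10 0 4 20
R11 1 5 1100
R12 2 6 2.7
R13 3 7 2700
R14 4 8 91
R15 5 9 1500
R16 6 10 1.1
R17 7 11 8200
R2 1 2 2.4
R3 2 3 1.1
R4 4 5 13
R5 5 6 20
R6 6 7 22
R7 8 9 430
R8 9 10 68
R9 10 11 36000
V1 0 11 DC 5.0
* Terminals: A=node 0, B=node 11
Nodal analysis, taking node 11 as the 0 V reference.
Source V1 fixes V_0 = 5 V.
KCL at each unknown node (sum of currents leaving = 0; resistances in Ω):
  Node 1: (V_1 - 5)/360 + (V_1 - V_2)/2.4 + (V_1 - V_5)/1100 = 0
  Node 2: (V_2 - V_1)/2.4 + (V_2 - V_3)/1.1 + (V_2 - V_6)/2.7 = 0
  Node 3: (V_3 - V_2)/1.1 + (V_3 - V_7)/2700 = 0
  Node 4: (V_4 - V_5)/13 + (V_4 - 5)/20 + (V_4 - V_8)/91 = 0
  Node 5: (V_5 - V_4)/13 + (V_5 - V_6)/20 + (V_5 - V_1)/1100 + (V_5 - V_9)/1500 = 0
  Node 6: (V_6 - V_5)/20 + (V_6 - V_7)/22 + (V_6 - V_2)/2.7 + (V_6 - V_10)/1.1 = 0
  Node 7: (V_7 - V_6)/22 + (V_7 - V_3)/2700 + (V_7 - 0)/8200 = 0
  Node 8: (V_8 - V_9)/430 + (V_8 - V_4)/91 = 0
  Node 9: (V_9 - V_8)/430 + (V_9 - V_10)/68 + (V_9 - V_5)/1500 = 0
  Node 10: (V_10 - V_9)/68 + (V_10 - 0)/36000 + (V_10 - V_6)/1.1 = 0
Collecting terms (coefficients in siemens):
  0.4204·V_1 - 0.4167·V_2 - 0.0009091·V_5 = 0.01389
  1.696·V_2 - 0.4167·V_1 - 0.9091·V_3 - 0.3704·V_6 = 0
  0.9095·V_3 - 0.9091·V_2 - 0.0003704·V_7 = 0
  0.1379·V_4 - 0.07692·V_5 - 0.01099·V_8 = 0.25
  0.1285·V_5 - 0.0009091·V_1 - 0.07692·V_4 - 0.05·V_6 - 0.0006667·V_9 = 0
  1.375·V_6 - 0.3704·V_2 - 0.05·V_5 - 0.04545·V_7 - 0.9091·V_10 = 0
  0.04595·V_7 - 0.0003704·V_3 - 0.04545·V_6 = 0
  0.01331·V_8 - 0.01099·V_4 - 0.002326·V_9 = 0
  0.0177·V_9 - 0.0006667·V_5 - 0.002326·V_8 - 0.01471·V_10 = 0
  0.9238·V_10 - 0.9091·V_6 - 0.01471·V_9 = 0
Solving these 10 simultaneous equations (Gaussian elimination) gives:
  V_1 = 4.967 V, V_2 = 4.967 V, V_3 = 4.967 V, V_4 = 4.987 V
  V_5 = 4.979 V, V_6 = 4.967 V, V_7 = 4.954 V, V_8 = 4.984 V
  V_9 = 4.97 V, V_10 = 4.967 V
Power in each resistor, P = (ΔV)²/R:
  P_R1 = (5 - 4.967)²/360 = 0.00000295 W
  P_R2 = (4.967 - 4.967)²/2.4 = 0.00000002448 W
  P_R3 = (4.967 - 4.967)²/1.1 = 0.00000000002724 W
  P_R4 = (4.987 - 4.979)²/13 = 0.000004966 W
  P_R5 = (4.979 - 4.967)²/20 = 0.000007231 W
  P_R6 = (4.967 - 4.954)²/22 = 0.000007897 W
  P_R7 = (4.984 - 4.97)²/430 = 0.000000483 W
  P_R8 = (4.97 - 4.967)²/68 = 0.0000001077 W
  P_R9 = (4.967 - 0)²/36000 = 0.0006853 W
  P_R10 = (5 - 4.987)²/20 = 0.00000849 W
  P_R11 = (4.967 - 4.979)²/1100 = 0.0000001207 W
  P_R12 = (4.967 - 4.967)²/2.7 = 0.0000000249 W
  P_R13 = (4.967 - 4.954)²/2700 = 0.00000006685 W
  P_R14 = (4.987 - 4.984)²/91 = 0.0000001022 W
  P_R15 = (4.979 - 4.97)²/1500 = 0.00000005925 W
  P_R16 = (4.967 - 4.967)²/1.1 = 0.0000000106 W
  P_R17 = (4.954 - 0)²/8200 = 0.002993 W
P_total = P_R1 + P_R2 + P_R3 + P_R4 + P_R5 + P_R6 + P_R7 + P_R8 + P_R9 + P_R10 + P_R11 + P_R12 + P_R13 + P_R14 + P_R15 + P_R16 + P_R17 = 0.00371 W

Final answer: 0.00371 W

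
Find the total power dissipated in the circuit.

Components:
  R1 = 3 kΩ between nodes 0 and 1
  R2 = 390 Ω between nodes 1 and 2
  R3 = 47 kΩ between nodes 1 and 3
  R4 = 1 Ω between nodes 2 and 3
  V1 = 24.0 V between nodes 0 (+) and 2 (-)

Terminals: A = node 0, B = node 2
Nodal analysis, taking node 2 as the 0 V reference.
Source V1 fixes V_0 = 24 V.
KCL at each unknown node (sum of currents leaving = 0; resistances in Ω):
  Node 1: (V_1 - 24)/3000 + (V_1 - 0)/390 + (V_1 - V_3)/47000 = 0
  Node 3: (V_3 - V_1)/47000 + (V_3 - 0)/1 = 0
Collecting terms (coefficients in siemens):
  0.002919·V_1 - 0.00002128·V_3 = 0.008
  1·V_3 - 0.00002128·V_1 = 0
Determinant D = (0.002919)(1) - (-0.00002128)(-0.00002128) = 0.002919
V_1 = [(0.008)(1) - (-0.00002128)(0)]/D = 2.741 V
V_3 = [(0.002919)(0) - (0.008)(-0.00002128)]/D = 0.00005832 V
Power in each resistor, P = (ΔV)²/R:
  P_R1 = (24 - 2.741)²/3000 = 0.1506 W
  P_R2 = (2.741 - 0)²/390 = 0.01926 W
  P_R3 = (2.741 - 0.00005832)²/47000 = 0.0001598 W
  P_R4 = (0 - 0.00005832)²/1 = 0.000000003401 W
P_total = P_R1 + P_R2 + P_R3 + P_R4 = 0.1701 W

Final answer: 0.1701 W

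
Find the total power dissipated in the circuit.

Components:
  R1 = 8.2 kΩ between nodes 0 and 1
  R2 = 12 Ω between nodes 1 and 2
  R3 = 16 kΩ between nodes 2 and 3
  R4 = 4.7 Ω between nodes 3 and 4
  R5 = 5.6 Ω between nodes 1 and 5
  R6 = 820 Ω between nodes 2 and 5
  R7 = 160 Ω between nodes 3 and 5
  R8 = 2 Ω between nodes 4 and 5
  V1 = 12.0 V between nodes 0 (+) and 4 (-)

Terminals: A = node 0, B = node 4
Nodal analysis, taking node 4 as the 0 V reference.
Source V1 fixes V_0 = 12 V.
KCL at each unknown node (sum of currents leaving = 0; resistances in Ω):
  Node 1: (V_1 - 12)/8200 + (V_1 - V_2)/12 + (V_1 - V_5)/5.6 = 0
  Node 2: (V_2 - V_1)/12 + (V_2 - V_3)/16000 + (V_2 - V_5)/820 = 0
  Node 3: (V_3 - V_2)/16000 + (V_3 - 0)/4.7 + (V_3 - V_5)/160 = 0
  Node 5: (V_5 - V_1)/5.6 + (V_5 - V_2)/820 + (V_5 - V_3)/160 + (V_5 - 0)/2 = 0
Collecting terms (coefficients in siemens):
  0.262·V_1 - 0.08333·V_2 - 0.1786·V_5 = 0.001463
  0.08462·V_2 - 0.08333·V_1 - 0.0000625·V_3 - 0.00122·V_5 = 0
  0.2191·V_3 - 0.0000625·V_2 - 0.00625·V_5 = 0
  0.686·V_5 - 0.1786·V_1 - 0.00122·V_2 - 0.00625·V_3 = 0
Solving these 4 simultaneous equations (Gaussian elimination) gives:
  V_1 = 0.01102 V, V_2 = 0.01089 V, V_3 = 0.00008549 V, V_5 = 0.002888 V
Power in each resistor, P = (ΔV)²/R:
  P_R1 = (12 - 0.01102)²/8200 = 0.01753 W
  P_R2 = (0.01102 - 0.01089)²/12 = 0.000000001307 W
  P_R3 = (0.01089 - 0.00008549)²/16000 = 0.000000007298 W
  P_R4 = (0.00008549 - 0)²/4.7 = 0.000000001555 W
  P_R5 = (0.01102 - 0.002888)²/5.6 = 0.0000118 W
  P_R6 = (0.01089 - 0.002888)²/820 = 0.00000007813 W
  P_R7 = (0.00008549 - 0.002888)²/160 = 0.00000004908 W
  P_R8 = (0 - 0.002888)²/2 = 0.00000417 W
P_total = P_R1 + P_R2 + P_R3 + P_R4 + P_R5 + P_R6 + P_R7 + P_R8 = 0.01754 W

Final answer: 0.01754 W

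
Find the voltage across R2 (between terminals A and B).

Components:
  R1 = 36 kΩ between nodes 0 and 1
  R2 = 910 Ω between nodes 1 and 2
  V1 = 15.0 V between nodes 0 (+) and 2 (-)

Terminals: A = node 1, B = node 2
R1 and R2 are in series across V1 (node 0 → node 1 → node 2), and the output A–B is taken across R2, so this is a voltage divider.
Series current: I = V1/(R1 + R2) = 15/(36000 + 910) = 15/36910 = 0.0004064 A
V_R2 = I × R2 = V1 × R2/(R1 + R2) = 15 × 910/36910 = 0.3698 V

Final answer: 0.3698 V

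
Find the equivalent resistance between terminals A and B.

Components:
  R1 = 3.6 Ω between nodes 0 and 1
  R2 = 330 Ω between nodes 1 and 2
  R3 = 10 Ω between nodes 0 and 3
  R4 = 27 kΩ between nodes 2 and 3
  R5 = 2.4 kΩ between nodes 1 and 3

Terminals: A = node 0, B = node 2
The network is not a plain series/parallel combination. Inject a 1 A test current into terminal A (node 0) and return it from terminal B (node 2); then R_eq = V_A / (1 A).
Nodal analysis, taking node 2 as the 0 V reference.
Current source I_test pushes 1 A into node 0 and draws it out of node 2.
KCL at each unknown node (sum of currents leaving = 0; resistances in Ω):
  Node 0: (V_0 - V_1)/3.6 + (V_0 - V_3)/10 - 1 = 0
  Node 1: (V_1 - V_0)/3.6 + (V_1 - 0)/330 + (V_1 - V_3)/2400 = 0
  Node 3: (V_3 - V_0)/10 + (V_3 - V_1)/2400 + (V_3 - 0)/27000 = 0
Collecting terms (coefficients in siemens):
  0.3778·V_0 - 0.2778·V_1 - 0.1·V_3 = 1
  0.2812·V_1 - 0.2778·V_0 - 0.0004167·V_3 = 0
  0.1005·V_3 - 0.1·V_0 - 0.0004167·V_1 = 0
Solving these 3 simultaneous equations (Gaussian elimination) gives:
  V_0 = 329.5 V, V_1 = 326 V, V_3 = 329.4 V
R_eq = V_0 / 1 A = 329.5 Ω

Final answer: 329.5 Ω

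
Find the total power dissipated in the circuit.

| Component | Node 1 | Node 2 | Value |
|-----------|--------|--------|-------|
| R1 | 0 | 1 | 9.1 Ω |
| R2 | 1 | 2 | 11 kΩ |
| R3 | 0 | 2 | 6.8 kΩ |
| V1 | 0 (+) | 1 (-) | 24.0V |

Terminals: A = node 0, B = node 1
Nodal analysis, taking node 1 as the 0 V reference.
Source V1 fixes V_0 = 24 V.
KCL at each unknown node (sum of currents leaving = 0; resistances in Ω):
  Node 2: (V_2 - 0)/11000 + (V_2 - 24)/6800 = 0
Collecting terms: 0.000238 × V_2 = 0.003529  =>  V_2 = 14.83 V
Power in each resistor, P = (ΔV)²/R:
  P_R1 = (24 - 0)²/9.1 = 63.3 W
  P_R2 = (0 - 14.83)²/11000 = 0.02 W
  P_R3 = (24 - 14.83)²/6800 = 0.01236 W
P_total = P_R1 + P_R2 + P_R3 = 63.33 W

Final answer: 63.33 W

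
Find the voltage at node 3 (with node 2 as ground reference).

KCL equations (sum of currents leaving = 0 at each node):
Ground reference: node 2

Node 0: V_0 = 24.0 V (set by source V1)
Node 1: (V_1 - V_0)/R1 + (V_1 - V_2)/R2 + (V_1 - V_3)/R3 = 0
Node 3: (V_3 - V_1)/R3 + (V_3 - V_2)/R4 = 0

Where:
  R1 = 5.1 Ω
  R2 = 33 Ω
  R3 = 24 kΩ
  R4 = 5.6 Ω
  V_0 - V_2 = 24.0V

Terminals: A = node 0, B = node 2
Nodal analysis, taking node 2 as the 0 V reference.
Source V1 fixes V_0 = 24 V.
KCL at each unknown node (sum of currents leaving = 0; resistances in Ω):
  Node 1: (V_1 - 24)/5.1 + (V_1 - 0)/33 + (V_1 - V_3)/24000 = 0
  Node 3: (V_3 - V_1)/24000 + (V_3 - 0)/5.6 = 0
Collecting terms (coefficients in siemens):
  0.2264·V_1 - 0.00004167·V_3 = 4.706
  0.1786·V_3 - 0.00004167·V_1 = 0
Determinant D = (0.2264)(0.1786) - (-0.00004167)(-0.00004167) = 0.04044
V_1 = [(4.706)(0.1786) - (-0.00004167)(0)]/D = 20.78 V
V_3 = [(0.2264)(0) - (4.706)(-0.00004167)]/D = 0.004848 V
The requested potential is V_3 = 0.004848 V.

Final answer: V_3 = 0.004848 V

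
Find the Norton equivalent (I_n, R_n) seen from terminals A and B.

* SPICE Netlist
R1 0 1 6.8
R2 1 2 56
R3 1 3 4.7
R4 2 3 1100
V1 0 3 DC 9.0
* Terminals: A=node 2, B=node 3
Find the Thévenin equivalent first; then I_n = V_th/R_th and R_n = R_th.
Step 1 — V_th is the open-circuit voltage V_A - V_B (nothing connected across the terminals).
Nodal analysis, taking node 3 as the 0 V reference.
Source V1 fixes V_0 = 9 V.
KCL at each unknown node (sum of currents leaving = 0; resistances in Ω):
  Node 1: (V_1 - 9)/6.8 + (V_1 - V_2)/56 + (V_1 - 0)/4.7 = 0
  Node 2: (V_2 - V_1)/56 + (V_2 - 0)/1100 = 0
Collecting terms (coefficients in siemens):
  0.3777·V_1 - 0.01786·V_2 = 1.324
  0.01877·V_2 - 0.01786·V_1 = 0
Determinant D = (0.3777)(0.01877) - (-0.01786)(-0.01786) = 0.006769
V_1 = [(1.324)(0.01877) - (-0.01786)(0)]/D = 3.669 V
V_2 = [(0.3777)(0) - (1.324)(-0.01786)]/D = 3.492 V
V_th = V_2 - V_3 = 3.492 - 0 = 3.492 V
Step 2 — R_th: zero the source — replace V1 by a short circuit (node 3 merges into node 0) — and find the resistance seen between A (node 2) and B (node 0).
Reduce the network between node 2 (A) and node 0 (B) by series/parallel combination:
  Rp1 = R1 ‖ R3 (parallel, both between nodes 0 and 1) = 1/(1/6.8 + 1/4.7) = 2.779 Ω
  Rs1 = R2 + Rp1 (series, joined only at node 1) = 56 + 2.779 = 58.78 Ω
  Rp2 = R4 ‖ Rs1 (parallel, both between nodes 0 and 2) = 1/(1/1100 + 1/58.78) = 55.8 Ω
R_th = 55.8 Ω
I_n = V_th/R_th = 3.492/55.8 = 0.06258 A, and R_n = R_th = 55.8 Ω

Final answer: I_n = 0.06258 A, R_n = 55.8 Ω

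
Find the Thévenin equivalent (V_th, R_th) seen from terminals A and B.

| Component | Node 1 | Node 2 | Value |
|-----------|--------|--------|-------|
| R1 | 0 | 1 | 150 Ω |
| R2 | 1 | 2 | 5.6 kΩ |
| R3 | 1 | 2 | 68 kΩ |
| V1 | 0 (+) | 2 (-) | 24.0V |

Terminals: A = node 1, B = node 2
Step 1 — V_th is the open-circuit voltage V_A - V_B (nothing connected across the terminals).
Nodal analysis, taking node 2 as the 0 V reference.
Source V1 fixes V_0 = 24 V.
KCL at each unknown node (sum of currents leaving = 0; resistances in Ω):
  Node 1: (V_1 - 24)/150 + (V_1 - 0)/5600 + (V_1 - 0)/68000 = 0
Collecting terms: 0.00686 × V_1 = 0.16  =>  V_1 = 23.32 V
V_th = V_1 - V_2 = 23.32 - 0 = 23.32 V
Step 2 — R_th: zero the source — replace V1 by a short circuit (node 2 merges into node 0) — and find the resistance seen between A (node 1) and B (node 0).
Reduce the network between node 1 (A) and node 0 (B) by series/parallel combination:
  Rp1 = R1 ‖ R2 ‖ R3 (parallel, all between nodes 0 and 1) = 1/(1/150 + 1/5600 + 1/68000) = 145.8 Ω
R_th = 145.8 Ω

Final answer: V_th = 23.32 V, R_th = 145.8 Ω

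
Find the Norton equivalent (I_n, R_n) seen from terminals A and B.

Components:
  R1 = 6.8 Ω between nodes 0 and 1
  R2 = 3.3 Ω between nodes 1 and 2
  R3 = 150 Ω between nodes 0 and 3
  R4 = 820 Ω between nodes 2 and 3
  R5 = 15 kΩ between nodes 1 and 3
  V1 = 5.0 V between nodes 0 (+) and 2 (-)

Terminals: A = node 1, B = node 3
Find the Thévenin equivalent first; then I_n = V_th/R_th and R_n = R_th.
Step 1 — V_th is the open-circuit voltage V_A - V_B (nothing connected across the terminals).
Nodal analysis, taking node 2 as the 0 V reference.
Source V1 fixes V_0 = 5 V.
KCL at each unknown node (sum of currents leaving = 0; resistances in Ω):
  Node 1: (V_1 - 5)/6.8 + (V_1 - 0)/3.3 + (V_1 - V_3)/15000 = 0
  Node 3: (V_3 - 5)/150 + (V_3 - 0)/820 + (V_3 - V_1)/15000 = 0
Collecting terms (coefficients in siemens):
  0.4502·V_1 - 0.00006667·V_3 = 0.7353
  0.007953·V_3 - 0.00006667·V_1 = 0.03333
Determinant D = (0.4502)(0.007953) - (-0.00006667)(-0.00006667) = 0.00358
V_1 = [(0.7353)(0.007953) - (-0.00006667)(0.03333)]/D = 1.634 V
V_3 = [(0.4502)(0.03333) - (0.7353)(-0.00006667)]/D = 4.205 V
V_th = V_1 - V_3 = 1.634 - 4.205 = -2.571 V
Step 2 — R_th: zero the source — replace V1 by a short circuit (node 2 merges into node 0) — and find the resistance seen between A (node 1) and B (node 3).
Reduce the network between node 1 (A) and node 3 (B) by series/parallel combination:
  Rp1 = R1 ‖ R2 (parallel, both between nodes 0 and 1) = 1/(1/6.8 + 1/3.3) = 2.222 Ω
  Rp2 = R3 ‖ R4 (parallel, both between nodes 0 and 3) = 1/(1/150 + 1/820) = 126.8 Ω
  Rs1 = Rp1 + Rp2 (series, joined only at node 0) = 2.222 + 126.8 = 129 Ω
  Rp3 = R5 ‖ Rs1 (parallel, both between nodes 1 and 3) = 1/(1/15000 + 1/129) = 127.9 Ω
R_th = 127.9 Ω
I_n = V_th/R_th = -2.571/127.9 = -0.0201 A, and R_n = R_th = 127.9 Ω

Final answer: I_n = -0.0201 A, R_n = 127.9 Ω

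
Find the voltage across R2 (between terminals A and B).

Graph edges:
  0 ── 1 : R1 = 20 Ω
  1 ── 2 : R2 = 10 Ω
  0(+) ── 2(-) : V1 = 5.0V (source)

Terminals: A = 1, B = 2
R1 and R2 are in series across V1 (node 0 → node 1 → node 2), and the output A–B is taken across R2, so this is a voltage divider.
Series current: I = V1/(R1 + R2) = 5/(20 + 10) = 5/30 = 0.1667 A
V_R2 = I × R2 = V1 × R2/(R1 + R2) = 5 × 10/30 = 1.667 V

Final answer: 1.667 V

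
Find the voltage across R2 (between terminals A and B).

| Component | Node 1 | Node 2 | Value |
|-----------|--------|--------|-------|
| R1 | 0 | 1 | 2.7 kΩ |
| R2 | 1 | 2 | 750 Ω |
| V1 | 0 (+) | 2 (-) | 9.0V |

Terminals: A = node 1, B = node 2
R1 and R2 are in series across V1 (node 0 → node 1 → node 2), and the output A–B is taken across R2, so this is a voltage divider.
Series current: I = V1/(R1 + R2) = 9/(2700 + 750) = 9/3450 = 0.002609 A
V_R2 = I × R2 = V1 × R2/(R1 + R2) = 9 × 750/3450 = 1.957 V

Final answer: 1.957 V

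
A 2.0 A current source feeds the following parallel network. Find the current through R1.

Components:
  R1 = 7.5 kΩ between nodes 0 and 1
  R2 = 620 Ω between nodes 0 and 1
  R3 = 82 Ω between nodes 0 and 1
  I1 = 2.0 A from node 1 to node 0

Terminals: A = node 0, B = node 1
All resistors sit directly between nodes 0 and 1, so they are in parallel and share one voltage V; the full source current 2 A splits among them.
1/R_par = 1/7500 + 1/620 + 1/82 = 0.01394 S  =>  R_par = 71.73 Ω
V = I × R_par = 2 × 71.73 = 143.5 V
I_R1 = V/R1 = 143.5/7500 = 0.01913 A

Final answer: 0.01913 A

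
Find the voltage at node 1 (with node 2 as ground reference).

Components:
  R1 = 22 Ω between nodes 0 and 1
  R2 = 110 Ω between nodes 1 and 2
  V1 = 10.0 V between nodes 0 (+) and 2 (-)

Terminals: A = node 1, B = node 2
Nodal analysis, taking node 2 as the 0 V reference.
Source V1 fixes V_0 = 10 V.
KCL at each unknown node (sum of currents leaving = 0; resistances in Ω):
  Node 1: (V_1 - 10)/22 + (V_1 - 0)/110 = 0
Collecting terms: 0.05455 × V_1 = 0.4545  =>  V_1 = 8.333 V
The requested potential is V_1 = 8.333 V.

Final answer: V_1 = 8.333 V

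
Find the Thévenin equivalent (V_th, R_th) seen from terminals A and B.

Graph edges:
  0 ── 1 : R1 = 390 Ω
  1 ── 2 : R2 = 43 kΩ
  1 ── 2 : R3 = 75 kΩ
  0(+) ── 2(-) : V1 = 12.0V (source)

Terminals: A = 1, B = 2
Step 1 — V_th is the open-circuit voltage V_A - V_B (nothing connected across the terminals).
Nodal analysis, taking node 2 as the 0 V reference.
Source V1 fixes V_0 = 12 V.
KCL at each unknown node (sum of currents leaving = 0; resistances in Ω):
  Node 1: (V_1 - 12)/390 + (V_1 - 0)/43000 + (V_1 - 0)/75000 = 0
Collecting terms: 0.002601 × V_1 = 0.03077  =>  V_1 = 11.83 V
V_th = V_1 - V_2 = 11.83 - 0 = 11.83 V
Step 2 — R_th: zero the source — replace V1 by a short circuit (node 2 merges into node 0) — and find the resistance seen between A (node 1) and B (node 0).
Reduce the network between node 1 (A) and node 0 (B) by series/parallel combination:
  Rp1 = R1 ‖ R2 ‖ R3 (parallel, all between nodes 0 and 1) = 1/(1/390 + 1/43000 + 1/75000) = 384.5 Ω
R_th = 384.5 Ω

Final answer: V_th = 11.83 V, R_th = 384.5 Ω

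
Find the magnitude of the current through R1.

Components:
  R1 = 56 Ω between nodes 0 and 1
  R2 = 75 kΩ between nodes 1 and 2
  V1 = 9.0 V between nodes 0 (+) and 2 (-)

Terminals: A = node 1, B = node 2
Nodal analysis, taking node 2 as the 0 V reference.
Source V1 fixes V_0 = 9 V.
KCL at each unknown node (sum of currents leaving = 0; resistances in Ω):
  Node 1: (V_1 - 9)/56 + (V_1 - 0)/75000 = 0
Collecting terms: 0.01787 × V_1 = 0.1607  =>  V_1 = 8.993 V
I_R1 = (V_0 - V_1)/R1 = (9 - 8.993)/56 = 0.0001199 A
|I_R1| = 0.0001199 A

Final answer: |I_R1| = 0.0001199 A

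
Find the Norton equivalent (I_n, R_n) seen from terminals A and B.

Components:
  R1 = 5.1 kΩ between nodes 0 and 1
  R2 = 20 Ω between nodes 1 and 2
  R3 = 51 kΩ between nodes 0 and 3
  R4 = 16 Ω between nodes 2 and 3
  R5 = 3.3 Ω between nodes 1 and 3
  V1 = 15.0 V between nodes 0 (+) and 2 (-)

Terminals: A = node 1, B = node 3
Find the Thévenin equivalent first; then I_n = V_th/R_th and R_n = R_th.
Step 1 — V_th is the open-circuit voltage V_A - V_B (nothing connected across the terminals).
Nodal analysis, taking node 2 as the 0 V reference.
Source V1 fixes V_0 = 15 V.
KCL at each unknown node (sum of currents leaving = 0; resistances in Ω):
  Node 1: (V_1 - 15)/5100 + (V_1 - 0)/20 + (V_1 - V_3)/3.3 = 0
  Node 3: (V_3 - 15)/51000 + (V_3 - 0)/16 + (V_3 - V_1)/3.3 = 0
Collecting terms (coefficients in siemens):
  0.3532·V_1 - 0.303·V_3 = 0.002941
  0.3655·V_3 - 0.303·V_1 = 0.0002941
Determinant D = (0.3532)(0.3655) - (-0.303)(-0.303) = 0.03729
V_1 = [(0.002941)(0.3655) - (-0.303)(0.0002941)]/D = 0.03122 V
V_3 = [(0.3532)(0.0002941) - (0.002941)(-0.303)]/D = 0.02668 V
V_th = V_1 - V_3 = 0.03122 - 0.02668 = 0.004535 V
Step 2 — R_th: zero the source — replace V1 by a short circuit (node 2 merges into node 0) — and find the resistance seen between A (node 1) and B (node 3).
Reduce the network between node 1 (A) and node 3 (B) by series/parallel combination:
  Rp1 = R1 ‖ R2 (parallel, both between nodes 0 and 1) = 1/(1/5100 + 1/20) = 19.92 Ω
  Rp2 = R3 ‖ R4 (parallel, both between nodes 0 and 3) = 1/(1/51000 + 1/16) = 15.99 Ω
  Rs1 = Rp1 + Rp2 (series, joined only at node 0) = 19.92 + 15.99 = 35.92 Ω
  Rp3 = R5 ‖ Rs1 (parallel, both between nodes 1 and 3) = 1/(1/3.3 + 1/35.92) = 3.022 Ω
R_th = 3.022 Ω
I_n = V_th/R_th = 0.004535/3.022 = 0.0015 A, and R_n = R_th = 3.022 Ω

Final answer: I_n = 0.0015 A, R_n = 3.022 Ω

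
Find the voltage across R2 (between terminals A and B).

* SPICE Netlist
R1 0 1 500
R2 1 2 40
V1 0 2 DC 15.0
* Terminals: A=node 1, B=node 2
R1 and R2 are in series across V1 (node 0 → node 1 → node 2), and the output A–B is taken across R2, so this is a voltage divider.
Series current: I = V1/(R1 + R2) = 15/(500 + 40) = 15/540 = 0.02778 A
V_R2 = I × R2 = V1 × R2/(R1 + R2) = 15 × 40/540 = 1.111 V

Final answer: 1.111 V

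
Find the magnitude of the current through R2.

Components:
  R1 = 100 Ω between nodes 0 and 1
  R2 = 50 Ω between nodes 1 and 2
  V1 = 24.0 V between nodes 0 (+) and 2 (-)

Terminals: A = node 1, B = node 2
Nodal analysis, taking node 2 as the 0 V reference.
Source V1 fixes V_0 = 24 V.
KCL at each unknown node (sum of currents leaving = 0; resistances in Ω):
  Node 1: (V_1 - 24)/100 + (V_1 - 0)/50 = 0
Collecting terms: 0.03 × V_1 = 0.24  =>  V_1 = 8 V
I_R2 = (V_1 - V_2)/R2 = (8 - 0)/50 = 0.16 A
|I_R2| = 0.16 A

Final answer: |I_R2| = 0.16 A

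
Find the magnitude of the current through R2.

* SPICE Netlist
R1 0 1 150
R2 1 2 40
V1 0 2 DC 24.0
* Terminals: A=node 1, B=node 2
Nodal analysis, taking node 2 as the 0 V reference.
Source V1 fixes V_0 = 24 V.
KCL at each unknown node (sum of currents leaving = 0; resistances in Ω):
  Node 1: (V_1 - 24)/150 + (V_1 - 0)/40 = 0
Collecting terms: 0.03167 × V_1 = 0.16  =>  V_1 = 5.053 V
I_R2 = (V_1 - V_2)/R2 = (5.053 - 0)/40 = 0.1263 A
|I_R2| = 0.1263 A

Final answer: |I_R2| = 0.1263 A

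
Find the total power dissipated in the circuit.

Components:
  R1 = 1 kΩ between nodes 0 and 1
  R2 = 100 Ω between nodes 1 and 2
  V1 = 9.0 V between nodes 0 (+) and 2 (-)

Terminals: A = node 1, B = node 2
Nodal analysis, taking node 2 as the 0 V reference.
Source V1 fixes V_0 = 9 V.
KCL at each unknown node (sum of currents leaving = 0; resistances in Ω):
  Node 1: (V_1 - 9)/1000 + (V_1 - 0)/100 = 0
Collecting terms: 0.011 × V_1 = 0.009  =>  V_1 = 0.8182 V
Power in each resistor, P = (ΔV)²/R:
  P_R1 = (9 - 0.8182)²/1000 = 0.06694 W
  P_R2 = (0.8182 - 0)²/100 = 0.006694 W
P_total = P_R1 + P_R2 = 0.07364 W

Final answer: 0.07364 W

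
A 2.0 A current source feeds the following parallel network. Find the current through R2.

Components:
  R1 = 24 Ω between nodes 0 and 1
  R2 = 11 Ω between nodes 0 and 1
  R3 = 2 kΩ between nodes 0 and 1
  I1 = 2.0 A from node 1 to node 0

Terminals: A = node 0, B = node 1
All resistors sit directly between nodes 0 and 1, so they are in parallel and share one voltage V; the full source current 2 A splits among them.
1/R_par = 1/24 + 1/11 + 1/2000 = 0.1331 S  =>  R_par = 7.515 Ω
V = I × R_par = 2 × 7.515 = 15.03 V
I_R2 = V/R2 = 15.03/11 = 1.366 A

Final answer: 1.366 A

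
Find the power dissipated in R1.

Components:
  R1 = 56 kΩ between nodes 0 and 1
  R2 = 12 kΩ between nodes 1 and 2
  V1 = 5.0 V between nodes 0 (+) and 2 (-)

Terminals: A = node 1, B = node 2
Nodal analysis, taking node 2 as the 0 V reference.
Source V1 fixes V_0 = 5 V.
KCL at each unknown node (sum of currents leaving = 0; resistances in Ω):
  Node 1: (V_1 - 5)/56000 + (V_1 - 0)/12000 = 0
Collecting terms: 0.0001012 × V_1 = 0.00008929  =>  V_1 = 0.8824 V
I_R1 = (V_0 - V_1)/R1 = (5 - 0.8824)/56000 = 0.00007353 A
P_R1 = I_R1² × R1 = (0.00007353)² × 56000 = 0.0003028 W

Final answer: 0.0003028 W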